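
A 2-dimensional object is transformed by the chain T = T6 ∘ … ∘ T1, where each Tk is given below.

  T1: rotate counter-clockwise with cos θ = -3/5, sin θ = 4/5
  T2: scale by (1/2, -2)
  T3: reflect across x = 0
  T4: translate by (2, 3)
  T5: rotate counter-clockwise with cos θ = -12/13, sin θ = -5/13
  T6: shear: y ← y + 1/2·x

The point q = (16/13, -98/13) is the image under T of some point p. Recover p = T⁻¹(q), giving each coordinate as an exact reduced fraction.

T1 = [-3/5 -4/5 0; 4/5 -3/5 0; 0 0 1]
T2·T1 = [-3/10 -2/5 0; -8/5 6/5 0; 0 0 1]
T3·…·T1 = [3/10 2/5 0; -8/5 6/5 0; 0 0 1]
T4·…·T1 = [3/10 2/5 2; -8/5 6/5 3; 0 0 1]
T5·…·T1 = [-58/65 6/65 -9/13; 177/130 -82/65 -46/13; 0 0 1]
T6·…·T1 = [-58/65 6/65 -9/13; 119/130 -79/65 -101/26; 0 0 1]
det M = 1; M⁻¹ = [-79/65 -6/65 -6/5; -119/130 -58/65 -41/10; 0 0 1]
M⁻¹ · (16/13, -98/13)ᵀ = (-2, 3/2)ᵀ

p = (-2, 3/2)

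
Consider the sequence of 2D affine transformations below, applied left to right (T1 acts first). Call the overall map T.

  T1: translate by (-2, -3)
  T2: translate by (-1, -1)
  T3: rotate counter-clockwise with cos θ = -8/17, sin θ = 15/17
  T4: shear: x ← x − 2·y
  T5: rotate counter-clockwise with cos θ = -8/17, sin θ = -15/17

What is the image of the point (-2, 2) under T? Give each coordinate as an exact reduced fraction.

T(p) = (-2389/289, -2348/289)

T1 translate by (-2, -3): (-2, 2) → (-4, -1)
T2 translate by (-1, -1): (-4, -1) → (-5, -2)
T3 rotate counter-clockwise with cos θ = -8/17, sin θ = 15/17: (-5, -2) → (70/17, -59/17)
T4 shear: x ← x − 2·y: (70/17, -59/17) → (188/17, -59/17)
T5 rotate counter-clockwise with cos θ = -8/17, sin θ = -15/17: (188/17, -59/17) → (-2389/289, -2348/289)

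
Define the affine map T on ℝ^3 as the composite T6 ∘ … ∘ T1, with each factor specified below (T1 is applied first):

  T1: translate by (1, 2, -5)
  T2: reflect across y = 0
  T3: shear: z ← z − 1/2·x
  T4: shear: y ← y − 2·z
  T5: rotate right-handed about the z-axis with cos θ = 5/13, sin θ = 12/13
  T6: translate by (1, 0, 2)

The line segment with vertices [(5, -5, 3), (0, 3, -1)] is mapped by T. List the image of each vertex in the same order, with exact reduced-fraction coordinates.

T1 translate by (1, 2, -5): (5, -5, 3) → (6, -3, -2); (0, 3, -1) → (1, 5, -6)
T2 reflect across y = 0: (6, -3, -2) → (6, 3, -2); (1, 5, -6) → (1, -5, -6)
T3 shear: z ← z − 1/2·x: (6, 3, -2) → (6, 3, -5); (1, -5, -6) → (1, -5, -13/2)
T4 shear: y ← y − 2·z: (6, 3, -5) → (6, 13, -5); (1, -5, -13/2) → (1, 8, -13/2)
T5 rotate right-handed about the z-axis with cos θ = 5/13, sin θ = 12/13: (6, 13, -5) → (-126/13, 137/13, -5); (1, 8, -13/2) → (-7, 4, -13/2)
T6 translate by (1, 0, 2): (-126/13, 137/13, -5) → (-113/13, 137/13, -3); (-7, 4, -13/2) → (-6, 4, -9/2)

image vertices: (-113/13, 137/13, -3), (-6, 4, -9/2)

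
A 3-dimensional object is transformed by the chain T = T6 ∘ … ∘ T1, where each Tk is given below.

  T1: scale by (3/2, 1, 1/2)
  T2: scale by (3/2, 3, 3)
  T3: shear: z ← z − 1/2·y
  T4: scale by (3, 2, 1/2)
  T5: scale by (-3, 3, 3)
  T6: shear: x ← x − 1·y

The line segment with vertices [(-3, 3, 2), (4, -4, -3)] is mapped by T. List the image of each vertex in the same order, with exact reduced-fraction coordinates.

image vertices: (27/4, 54, -9/4), (-9, -72, 9/4)

T1 scale by (3/2, 1, 1/2): (-3, 3, 2) → (-9/2, 3, 1); (4, -4, -3) → (6, -4, -3/2)
T2 scale by (3/2, 3, 3): (-9/2, 3, 1) → (-27/4, 9, 3); (6, -4, -3/2) → (9, -12, -9/2)
T3 shear: z ← z − 1/2·y: (-27/4, 9, 3) → (-27/4, 9, -3/2); (9, -12, -9/2) → (9, -12, 3/2)
T4 scale by (3, 2, 1/2): (-27/4, 9, -3/2) → (-81/4, 18, -3/4); (9, -12, 3/2) → (27, -24, 3/4)
T5 scale by (-3, 3, 3): (-81/4, 18, -3/4) → (243/4, 54, -9/4); (27, -24, 3/4) → (-81, -72, 9/4)
T6 shear: x ← x − 1·y: (243/4, 54, -9/4) → (27/4, 54, -9/4); (-81, -72, 9/4) → (-9, -72, 9/4)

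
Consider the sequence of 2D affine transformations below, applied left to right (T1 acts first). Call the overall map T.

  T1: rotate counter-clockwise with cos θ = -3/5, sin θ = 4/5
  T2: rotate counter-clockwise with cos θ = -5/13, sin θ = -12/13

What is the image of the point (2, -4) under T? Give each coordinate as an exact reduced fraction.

T(p) = (38/13, -44/13)

T1 rotate counter-clockwise with cos θ = -3/5, sin θ = 4/5: (2, -4) → (2, 4)
T2 rotate counter-clockwise with cos θ = -5/13, sin θ = -12/13: (2, 4) → (38/13, -44/13)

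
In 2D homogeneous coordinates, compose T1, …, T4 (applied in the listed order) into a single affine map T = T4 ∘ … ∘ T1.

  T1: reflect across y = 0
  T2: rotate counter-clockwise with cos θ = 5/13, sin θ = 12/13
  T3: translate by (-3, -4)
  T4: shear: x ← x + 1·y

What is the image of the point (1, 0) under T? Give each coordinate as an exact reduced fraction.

T1 reflect across y = 0: (1, 0) → (1, 0)
T2 rotate counter-clockwise with cos θ = 5/13, sin θ = 12/13: (1, 0) → (5/13, 12/13)
T3 translate by (-3, -4): (5/13, 12/13) → (-34/13, -40/13)
T4 shear: x ← x + 1·y: (-34/13, -40/13) → (-74/13, -40/13)

T(p) = (-74/13, -40/13)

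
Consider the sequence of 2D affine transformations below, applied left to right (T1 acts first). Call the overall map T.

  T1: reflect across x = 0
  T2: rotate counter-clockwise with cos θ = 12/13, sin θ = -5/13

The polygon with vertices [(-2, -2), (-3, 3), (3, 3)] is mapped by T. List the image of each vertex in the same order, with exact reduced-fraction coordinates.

T1 reflect across x = 0: (-2, -2) → (2, -2); (-3, 3) → (3, 3); (3, 3) → (-3, 3)
T2 rotate counter-clockwise with cos θ = 12/13, sin θ = -5/13: (2, -2) → (14/13, -34/13); (3, 3) → (51/13, 21/13); (-3, 3) → (-21/13, 51/13)

image vertices: (14/13, -34/13), (51/13, 21/13), (-21/13, 51/13)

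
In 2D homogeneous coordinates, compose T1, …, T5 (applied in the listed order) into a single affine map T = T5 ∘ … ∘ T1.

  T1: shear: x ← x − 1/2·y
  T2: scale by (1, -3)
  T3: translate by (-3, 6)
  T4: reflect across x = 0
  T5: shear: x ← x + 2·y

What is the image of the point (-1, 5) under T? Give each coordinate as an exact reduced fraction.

T(p) = (-23/2, -9)

T1 shear: x ← x − 1/2·y: (-1, 5) → (-7/2, 5)
T2 scale by (1, -3): (-7/2, 5) → (-7/2, -15)
T3 translate by (-3, 6): (-7/2, -15) → (-13/2, -9)
T4 reflect across x = 0: (-13/2, -9) → (13/2, -9)
T5 shear: x ← x + 2·y: (13/2, -9) → (-23/2, -9)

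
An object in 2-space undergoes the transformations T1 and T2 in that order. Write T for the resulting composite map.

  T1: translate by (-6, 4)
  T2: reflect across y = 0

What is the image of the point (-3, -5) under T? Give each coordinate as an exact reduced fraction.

T(p) = (-9, 1)

T1 translate by (-6, 4): (-3, -5) → (-9, -1)
T2 reflect across y = 0: (-9, -1) → (-9, 1)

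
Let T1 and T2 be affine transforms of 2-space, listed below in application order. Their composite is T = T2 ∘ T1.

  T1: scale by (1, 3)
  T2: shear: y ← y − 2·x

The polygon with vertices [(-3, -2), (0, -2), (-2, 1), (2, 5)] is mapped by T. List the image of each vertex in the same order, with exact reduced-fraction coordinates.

image vertices: (-3, 0), (0, -6), (-2, 7), (2, 11)

T1 scale by (1, 3): (-3, -2) → (-3, -6); (0, -2) → (0, -6); (-2, 1) → (-2, 3); (2, 5) → (2, 15)
T2 shear: y ← y − 2·x: (-3, -6) → (-3, 0); (0, -6) → (0, -6); (-2, 3) → (-2, 7); (2, 15) → (2, 11)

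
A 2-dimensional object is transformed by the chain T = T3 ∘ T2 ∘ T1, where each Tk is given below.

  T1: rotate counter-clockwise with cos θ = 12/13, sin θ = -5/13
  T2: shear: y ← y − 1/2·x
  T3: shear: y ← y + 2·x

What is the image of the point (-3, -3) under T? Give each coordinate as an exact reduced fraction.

T(p) = (-51/13, -15/2)

T1 rotate counter-clockwise with cos θ = 12/13, sin θ = -5/13: (-3, -3) → (-51/13, -21/13)
T2 shear: y ← y − 1/2·x: (-51/13, -21/13) → (-51/13, 9/26)
T3 shear: y ← y + 2·x: (-51/13, 9/26) → (-51/13, -15/2)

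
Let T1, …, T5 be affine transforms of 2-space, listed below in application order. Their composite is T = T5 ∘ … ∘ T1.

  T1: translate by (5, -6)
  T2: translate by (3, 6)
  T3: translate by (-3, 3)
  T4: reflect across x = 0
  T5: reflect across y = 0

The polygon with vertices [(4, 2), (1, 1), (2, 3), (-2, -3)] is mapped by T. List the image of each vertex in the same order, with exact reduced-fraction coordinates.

image vertices: (-9, -5), (-6, -4), (-7, -6), (-3, 0)

T1 translate by (5, -6): (4, 2) → (9, -4); (1, 1) → (6, -5); (2, 3) → (7, -3); (-2, -3) → (3, -9)
T2 translate by (3, 6): (9, -4) → (12, 2); (6, -5) → (9, 1); (7, -3) → (10, 3); (3, -9) → (6, -3)
T3 translate by (-3, 3): (12, 2) → (9, 5); (9, 1) → (6, 4); (10, 3) → (7, 6); (6, -3) → (3, 0)
T4 reflect across x = 0: (9, 5) → (-9, 5); (6, 4) → (-6, 4); (7, 6) → (-7, 6); (3, 0) → (-3, 0)
T5 reflect across y = 0: (-9, 5) → (-9, -5); (-6, 4) → (-6, -4); (-7, 6) → (-7, -6); (-3, 0) → (-3, 0)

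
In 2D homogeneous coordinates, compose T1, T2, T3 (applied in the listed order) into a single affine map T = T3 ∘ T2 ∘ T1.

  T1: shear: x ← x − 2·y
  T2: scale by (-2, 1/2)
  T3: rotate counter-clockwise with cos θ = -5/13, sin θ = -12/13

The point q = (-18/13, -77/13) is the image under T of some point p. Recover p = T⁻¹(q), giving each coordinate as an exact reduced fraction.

p = (1, 2)

T1 = [1 -2 0; 0 1 0; 0 0 1]
T2·T1 = [-2 4 0; 0 1/2 0; 0 0 1]
T3·…·T1 = [10/13 -14/13 0; 24/13 -101/26 0; 0 0 1]
det M = -1; M⁻¹ = [101/26 -14/13 0; 24/13 -10/13 0; 0 0 1]
M⁻¹ · (-18/13, -77/13)ᵀ = (1, 2)ᵀ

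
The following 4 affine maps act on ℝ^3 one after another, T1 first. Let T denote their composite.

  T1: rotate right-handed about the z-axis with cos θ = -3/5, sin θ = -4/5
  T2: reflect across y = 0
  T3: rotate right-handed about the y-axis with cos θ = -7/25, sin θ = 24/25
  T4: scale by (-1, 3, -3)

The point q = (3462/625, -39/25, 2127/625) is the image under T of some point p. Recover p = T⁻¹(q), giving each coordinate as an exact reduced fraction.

p = (-2, 9/5, -5)

T1 = [-3/5 4/5 0 0; -4/5 -3/5 0 0; 0 0 1 0; 0 0 0 1]
T2·T1 = [-3/5 4/5 0 0; 4/5 3/5 0 0; 0 0 1 0; 0 0 0 1]
T3·…·T1 = [21/125 -28/125 24/25 0; 4/5 3/5 0 0; 72/125 -96/125 -7/25 0; 0 0 0 1]
T4·…·T1 = [-21/125 28/125 -24/25 0; 12/5 9/5 0 0; -216/125 288/125 21/25 0; 0 0 0 1]
det M = -9; M⁻¹ = [-21/125 4/15 -24/125 0; 28/125 1/5 32/125 0; -24/25 0 7/75 0; 0 0 0 1]
M⁻¹ · (3462/625, -39/25, 2127/625)ᵀ = (-2, 9/5, -5)ᵀ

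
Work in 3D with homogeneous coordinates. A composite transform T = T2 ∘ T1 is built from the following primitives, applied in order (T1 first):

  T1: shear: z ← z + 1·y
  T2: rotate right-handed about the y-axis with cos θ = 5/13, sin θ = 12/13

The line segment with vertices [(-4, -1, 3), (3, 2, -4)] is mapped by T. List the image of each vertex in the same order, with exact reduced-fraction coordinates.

T1 shear: z ← z + 1·y: (-4, -1, 3) → (-4, -1, 2); (3, 2, -4) → (3, 2, -2)
T2 rotate right-handed about the y-axis with cos θ = 5/13, sin θ = 12/13: (-4, -1, 2) → (4/13, -1, 58/13); (3, 2, -2) → (-9/13, 2, -46/13)

image vertices: (4/13, -1, 58/13), (-9/13, 2, -46/13)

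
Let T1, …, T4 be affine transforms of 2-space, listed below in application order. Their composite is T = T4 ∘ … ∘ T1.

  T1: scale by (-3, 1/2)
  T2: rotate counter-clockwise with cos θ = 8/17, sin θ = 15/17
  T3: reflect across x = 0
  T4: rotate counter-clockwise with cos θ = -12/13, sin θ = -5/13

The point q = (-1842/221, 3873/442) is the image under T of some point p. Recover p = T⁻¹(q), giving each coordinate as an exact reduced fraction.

T1 = [-3 0 0; 0 1/2 0; 0 0 1]
T2·T1 = [-24/17 -15/34 0; -45/17 4/17 0; 0 0 1]
T3·…·T1 = [24/17 15/34 0; -45/17 4/17 0; 0 0 1]
T4·…·T1 = [-513/221 -70/221 0; 420/221 -171/442 0; 0 0 1]
det M = 3/2; M⁻¹ = [-57/221 140/663 0; -280/221 -342/221 0; 0 0 1]
M⁻¹ · (-1842/221, 3873/442)ᵀ = (4, -3)ᵀ

p = (4, -3)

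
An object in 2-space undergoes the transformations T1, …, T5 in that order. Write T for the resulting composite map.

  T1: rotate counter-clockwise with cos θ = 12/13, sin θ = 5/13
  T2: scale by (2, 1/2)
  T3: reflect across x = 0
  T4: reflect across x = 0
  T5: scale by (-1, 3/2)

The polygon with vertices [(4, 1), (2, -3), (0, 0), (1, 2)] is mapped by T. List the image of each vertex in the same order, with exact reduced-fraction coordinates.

image vertices: (-86/13, 24/13), (-6, -3/2), (0, 0), (-4/13, 87/52)

T1 rotate counter-clockwise with cos θ = 12/13, sin θ = 5/13: (4, 1) → (43/13, 32/13); (2, -3) → (3, -2); (0, 0) → (0, 0); (1, 2) → (2/13, 29/13)
T2 scale by (2, 1/2): (43/13, 32/13) → (86/13, 16/13); (3, -2) → (6, -1); (0, 0) → (0, 0); (2/13, 29/13) → (4/13, 29/26)
T3 reflect across x = 0: (86/13, 16/13) → (-86/13, 16/13); (6, -1) → (-6, -1); (0, 0) → (0, 0); (4/13, 29/26) → (-4/13, 29/26)
T4 reflect across x = 0: (-86/13, 16/13) → (86/13, 16/13); (-6, -1) → (6, -1); (0, 0) → (0, 0); (-4/13, 29/26) → (4/13, 29/26)
T5 scale by (-1, 3/2): (86/13, 16/13) → (-86/13, 24/13); (6, -1) → (-6, -3/2); (0, 0) → (0, 0); (4/13, 29/26) → (-4/13, 87/52)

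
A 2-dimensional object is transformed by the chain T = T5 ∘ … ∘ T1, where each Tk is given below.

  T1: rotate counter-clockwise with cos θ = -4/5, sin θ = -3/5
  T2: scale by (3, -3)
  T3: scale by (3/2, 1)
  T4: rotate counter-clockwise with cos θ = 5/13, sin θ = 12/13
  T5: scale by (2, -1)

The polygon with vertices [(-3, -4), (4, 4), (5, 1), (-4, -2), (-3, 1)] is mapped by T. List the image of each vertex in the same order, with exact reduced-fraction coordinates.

T1 rotate counter-clockwise with cos θ = -4/5, sin θ = -3/5: (-3, -4) → (0, 5); (4, 4) → (-4/5, -28/5); (5, 1) → (-17/5, -19/5); (-4, -2) → (2, 4); (-3, 1) → (3, 1)
T2 scale by (3, -3): (0, 5) → (0, -15); (-4/5, -28/5) → (-12/5, 84/5); (-17/5, -19/5) → (-51/5, 57/5); (2, 4) → (6, -12); (3, 1) → (9, -3)
T3 scale by (3/2, 1): (0, -15) → (0, -15); (-12/5, 84/5) → (-18/5, 84/5); (-51/5, 57/5) → (-153/10, 57/5); (6, -12) → (9, -12); (9, -3) → (27/2, -3)
T4 rotate counter-clockwise with cos θ = 5/13, sin θ = 12/13: (0, -15) → (180/13, -75/13); (-18/5, 84/5) → (-1098/65, 204/65); (-153/10, 57/5) → (-2133/130, -633/65); (9, -12) → (189/13, 48/13); (27/2, -3) → (207/26, 147/13)
T5 scale by (2, -1): (180/13, -75/13) → (360/13, 75/13); (-1098/65, 204/65) → (-2196/65, -204/65); (-2133/130, -633/65) → (-2133/65, 633/65); (189/13, 48/13) → (378/13, -48/13); (207/26, 147/13) → (207/13, -147/13)

image vertices: (360/13, 75/13), (-2196/65, -204/65), (-2133/65, 633/65), (378/13, -48/13), (207/13, -147/13)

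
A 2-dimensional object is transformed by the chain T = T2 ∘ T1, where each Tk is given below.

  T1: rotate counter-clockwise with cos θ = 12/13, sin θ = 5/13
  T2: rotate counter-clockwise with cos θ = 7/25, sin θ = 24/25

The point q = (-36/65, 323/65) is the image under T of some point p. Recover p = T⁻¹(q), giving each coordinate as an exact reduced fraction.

p = (5, 0)

T1 = [12/13 -5/13 0; 5/13 12/13 0; 0 0 1]
T2·T1 = [-36/325 -323/325 0; 323/325 -36/325 0; 0 0 1]
det M = 1; M⁻¹ = [-36/325 323/325 0; -323/325 -36/325 0; 0 0 1]
M⁻¹ · (-36/65, 323/65)ᵀ = (5, 0)ᵀ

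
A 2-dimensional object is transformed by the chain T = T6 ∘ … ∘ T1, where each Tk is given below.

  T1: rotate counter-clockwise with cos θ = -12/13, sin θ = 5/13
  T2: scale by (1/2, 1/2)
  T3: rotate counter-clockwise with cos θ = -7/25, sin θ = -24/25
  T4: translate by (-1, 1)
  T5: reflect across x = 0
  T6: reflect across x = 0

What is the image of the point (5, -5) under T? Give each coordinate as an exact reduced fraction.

T(p) = (327/130, 179/130)

T1 rotate counter-clockwise with cos θ = -12/13, sin θ = 5/13: (5, -5) → (-35/13, 85/13)
T2 scale by (1/2, 1/2): (-35/13, 85/13) → (-35/26, 85/26)
T3 rotate counter-clockwise with cos θ = -7/25, sin θ = -24/25: (-35/26, 85/26) → (457/130, 49/130)
T4 translate by (-1, 1): (457/130, 49/130) → (327/130, 179/130)
T5 reflect across x = 0: (327/130, 179/130) → (-327/130, 179/130)
T6 reflect across x = 0: (-327/130, 179/130) → (327/130, 179/130)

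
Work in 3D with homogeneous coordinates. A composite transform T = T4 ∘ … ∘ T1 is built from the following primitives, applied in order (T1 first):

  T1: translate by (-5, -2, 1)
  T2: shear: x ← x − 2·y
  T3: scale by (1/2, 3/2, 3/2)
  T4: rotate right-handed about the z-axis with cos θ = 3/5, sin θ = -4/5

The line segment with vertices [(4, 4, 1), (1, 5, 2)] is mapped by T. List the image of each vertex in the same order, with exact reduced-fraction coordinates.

T1 translate by (-5, -2, 1): (4, 4, 1) → (-1, 2, 2); (1, 5, 2) → (-4, 3, 3)
T2 shear: x ← x − 2·y: (-1, 2, 2) → (-5, 2, 2); (-4, 3, 3) → (-10, 3, 3)
T3 scale by (1/2, 3/2, 3/2): (-5, 2, 2) → (-5/2, 3, 3); (-10, 3, 3) → (-5, 9/2, 9/2)
T4 rotate right-handed about the z-axis with cos θ = 3/5, sin θ = -4/5: (-5/2, 3, 3) → (9/10, 19/5, 3); (-5, 9/2, 9/2) → (3/5, 67/10, 9/2)

image vertices: (9/10, 19/5, 3), (3/5, 67/10, 9/2)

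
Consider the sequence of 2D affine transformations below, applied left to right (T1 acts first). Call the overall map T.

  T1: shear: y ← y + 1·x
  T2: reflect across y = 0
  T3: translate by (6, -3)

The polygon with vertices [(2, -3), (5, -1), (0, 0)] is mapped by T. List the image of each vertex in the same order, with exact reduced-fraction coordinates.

T1 shear: y ← y + 1·x: (2, -3) → (2, -1); (5, -1) → (5, 4); (0, 0) → (0, 0)
T2 reflect across y = 0: (2, -1) → (2, 1); (5, 4) → (5, -4); (0, 0) → (0, 0)
T3 translate by (6, -3): (2, 1) → (8, -2); (5, -4) → (11, -7); (0, 0) → (6, -3)

image vertices: (8, -2), (11, -7), (6, -3)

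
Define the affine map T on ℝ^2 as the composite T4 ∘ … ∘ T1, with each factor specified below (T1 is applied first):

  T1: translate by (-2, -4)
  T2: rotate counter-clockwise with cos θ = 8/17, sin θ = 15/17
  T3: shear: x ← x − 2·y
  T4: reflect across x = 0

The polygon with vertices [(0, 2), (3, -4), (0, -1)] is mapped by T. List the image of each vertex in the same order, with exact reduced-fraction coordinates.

T1 translate by (-2, -4): (0, 2) → (-2, -2); (3, -4) → (1, -8); (0, -1) → (-2, -5)
T2 rotate counter-clockwise with cos θ = 8/17, sin θ = 15/17: (-2, -2) → (14/17, -46/17); (1, -8) → (128/17, -49/17); (-2, -5) → (59/17, -70/17)
T3 shear: x ← x − 2·y: (14/17, -46/17) → (106/17, -46/17); (128/17, -49/17) → (226/17, -49/17); (59/17, -70/17) → (199/17, -70/17)
T4 reflect across x = 0: (106/17, -46/17) → (-106/17, -46/17); (226/17, -49/17) → (-226/17, -49/17); (199/17, -70/17) → (-199/17, -70/17)

image vertices: (-106/17, -46/17), (-226/17, -49/17), (-199/17, -70/17)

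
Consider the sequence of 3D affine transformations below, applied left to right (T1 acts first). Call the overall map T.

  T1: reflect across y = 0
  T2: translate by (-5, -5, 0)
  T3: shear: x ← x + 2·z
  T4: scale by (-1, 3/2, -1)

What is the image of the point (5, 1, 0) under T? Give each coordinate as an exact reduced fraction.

T(p) = (0, -9, 0)

T1 reflect across y = 0: (5, 1, 0) → (5, -1, 0)
T2 translate by (-5, -5, 0): (5, -1, 0) → (0, -6, 0)
T3 shear: x ← x + 2·z: (0, -6, 0) → (0, -6, 0)
T4 scale by (-1, 3/2, -1): (0, -6, 0) → (0, -9, 0)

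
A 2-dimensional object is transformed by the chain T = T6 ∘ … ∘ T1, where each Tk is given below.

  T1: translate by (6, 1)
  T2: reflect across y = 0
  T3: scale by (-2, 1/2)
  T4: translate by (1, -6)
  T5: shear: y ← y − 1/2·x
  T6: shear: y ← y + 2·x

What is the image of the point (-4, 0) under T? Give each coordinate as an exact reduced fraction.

T(p) = (-3, -11)

T1 translate by (6, 1): (-4, 0) → (2, 1)
T2 reflect across y = 0: (2, 1) → (2, -1)
T3 scale by (-2, 1/2): (2, -1) → (-4, -1/2)
T4 translate by (1, -6): (-4, -1/2) → (-3, -13/2)
T5 shear: y ← y − 1/2·x: (-3, -13/2) → (-3, -5)
T6 shear: y ← y + 2·x: (-3, -5) → (-3, -11)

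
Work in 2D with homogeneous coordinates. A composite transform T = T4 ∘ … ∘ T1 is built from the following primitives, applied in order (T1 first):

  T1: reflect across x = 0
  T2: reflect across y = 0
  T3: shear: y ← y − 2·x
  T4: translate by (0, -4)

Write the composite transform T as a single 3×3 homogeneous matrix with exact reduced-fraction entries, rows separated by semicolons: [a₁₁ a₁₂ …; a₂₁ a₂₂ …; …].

T1 = [-1 0 0; 0 1 0; 0 0 1]
T2·T1 = [-1 0 0; 0 -1 0; 0 0 1]
T3·…·T1 = [-1 0 0; 2 -1 0; 0 0 1]
T4·…·T1 = [-1 0 0; 2 -1 -4; 0 0 1]

T = [-1 0 0; 2 -1 -4; 0 0 1]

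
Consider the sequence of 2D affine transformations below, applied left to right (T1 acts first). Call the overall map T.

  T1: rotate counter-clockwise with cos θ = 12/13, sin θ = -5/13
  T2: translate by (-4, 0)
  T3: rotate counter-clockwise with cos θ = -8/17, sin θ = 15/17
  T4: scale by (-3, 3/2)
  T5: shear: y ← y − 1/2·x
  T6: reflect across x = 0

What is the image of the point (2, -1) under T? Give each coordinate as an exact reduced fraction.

T1 rotate counter-clockwise with cos θ = 12/13, sin θ = -5/13: (2, -1) → (19/13, -22/13)
T2 translate by (-4, 0): (19/13, -22/13) → (-33/13, -22/13)
T3 rotate counter-clockwise with cos θ = -8/17, sin θ = 15/17: (-33/13, -22/13) → (594/221, -319/221)
T4 scale by (-3, 3/2): (594/221, -319/221) → (-1782/221, -957/442)
T5 shear: y ← y − 1/2·x: (-1782/221, -957/442) → (-1782/221, 825/442)
T6 reflect across x = 0: (-1782/221, 825/442) → (1782/221, 825/442)

T(p) = (1782/221, 825/442)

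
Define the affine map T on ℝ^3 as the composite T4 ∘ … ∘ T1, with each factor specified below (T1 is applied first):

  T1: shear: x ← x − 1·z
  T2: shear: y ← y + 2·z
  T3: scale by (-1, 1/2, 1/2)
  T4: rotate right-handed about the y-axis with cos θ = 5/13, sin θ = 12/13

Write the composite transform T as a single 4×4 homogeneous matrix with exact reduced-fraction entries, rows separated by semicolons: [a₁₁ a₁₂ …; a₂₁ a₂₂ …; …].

T1 = [1 0 -1 0; 0 1 0 0; 0 0 1 0; 0 0 0 1]
T2·T1 = [1 0 -1 0; 0 1 2 0; 0 0 1 0; 0 0 0 1]
T3·…·T1 = [-1 0 1 0; 0 1/2 1 0; 0 0 1/2 0; 0 0 0 1]
T4·…·T1 = [-5/13 0 11/13 0; 0 1/2 1 0; 12/13 0 -19/26 0; 0 0 0 1]

T = [-5/13 0 11/13 0; 0 1/2 1 0; 12/13 0 -19/26 0; 0 0 0 1]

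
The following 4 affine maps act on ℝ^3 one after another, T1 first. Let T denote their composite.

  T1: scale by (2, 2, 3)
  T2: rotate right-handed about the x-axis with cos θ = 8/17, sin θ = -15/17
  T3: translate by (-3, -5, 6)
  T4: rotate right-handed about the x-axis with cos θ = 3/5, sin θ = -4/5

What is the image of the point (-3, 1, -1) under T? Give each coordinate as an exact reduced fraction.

T(p) = (-9, -30/17, 120/17)

T1 scale by (2, 2, 3): (-3, 1, -1) → (-6, 2, -3)
T2 rotate right-handed about the x-axis with cos θ = 8/17, sin θ = -15/17: (-6, 2, -3) → (-6, -29/17, -54/17)
T3 translate by (-3, -5, 6): (-6, -29/17, -54/17) → (-9, -114/17, 48/17)
T4 rotate right-handed about the x-axis with cos θ = 3/5, sin θ = -4/5: (-9, -114/17, 48/17) → (-9, -30/17, 120/17)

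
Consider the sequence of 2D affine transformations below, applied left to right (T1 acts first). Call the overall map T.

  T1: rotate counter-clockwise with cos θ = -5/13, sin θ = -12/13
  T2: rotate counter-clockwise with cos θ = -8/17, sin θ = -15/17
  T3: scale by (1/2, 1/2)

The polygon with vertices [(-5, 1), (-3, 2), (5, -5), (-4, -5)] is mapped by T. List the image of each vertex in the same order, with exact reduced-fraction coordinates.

image vertices: (529/442, -995/442), (3/17, -61/34), (155/442, 1555/442), (1415/442, 8/221)

T1 rotate counter-clockwise with cos θ = -5/13, sin θ = -12/13: (-5, 1) → (37/13, 55/13); (-3, 2) → (3, 2); (5, -5) → (-85/13, -35/13); (-4, -5) → (-40/13, 73/13)
T2 rotate counter-clockwise with cos θ = -8/17, sin θ = -15/17: (37/13, 55/13) → (529/221, -995/221); (3, 2) → (6/17, -61/17); (-85/13, -35/13) → (155/221, 1555/221); (-40/13, 73/13) → (1415/221, 16/221)
T3 scale by (1/2, 1/2): (529/221, -995/221) → (529/442, -995/442); (6/17, -61/17) → (3/17, -61/34); (155/221, 1555/221) → (155/442, 1555/442); (1415/221, 16/221) → (1415/442, 8/221)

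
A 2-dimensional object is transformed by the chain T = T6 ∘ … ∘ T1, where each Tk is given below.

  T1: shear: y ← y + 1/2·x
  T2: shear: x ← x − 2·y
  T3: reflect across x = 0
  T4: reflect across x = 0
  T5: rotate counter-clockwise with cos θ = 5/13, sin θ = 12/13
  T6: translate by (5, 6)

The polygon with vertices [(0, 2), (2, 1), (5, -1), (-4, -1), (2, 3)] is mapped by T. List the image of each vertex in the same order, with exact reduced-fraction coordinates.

T1 shear: y ← y + 1/2·x: (0, 2) → (0, 2); (2, 1) → (2, 2); (5, -1) → (5, 3/2); (-4, -1) → (-4, -3); (2, 3) → (2, 4)
T2 shear: x ← x − 2·y: (0, 2) → (-4, 2); (2, 2) → (-2, 2); (5, 3/2) → (2, 3/2); (-4, -3) → (2, -3); (2, 4) → (-6, 4)
T3 reflect across x = 0: (-4, 2) → (4, 2); (-2, 2) → (2, 2); (2, 3/2) → (-2, 3/2); (2, -3) → (-2, -3); (-6, 4) → (6, 4)
T4 reflect across x = 0: (4, 2) → (-4, 2); (2, 2) → (-2, 2); (-2, 3/2) → (2, 3/2); (-2, -3) → (2, -3); (6, 4) → (-6, 4)
T5 rotate counter-clockwise with cos θ = 5/13, sin θ = 12/13: (-4, 2) → (-44/13, -38/13); (-2, 2) → (-34/13, -14/13); (2, 3/2) → (-8/13, 63/26); (2, -3) → (46/13, 9/13); (-6, 4) → (-6, -4)
T6 translate by (5, 6): (-44/13, -38/13) → (21/13, 40/13); (-34/13, -14/13) → (31/13, 64/13); (-8/13, 63/26) → (57/13, 219/26); (46/13, 9/13) → (111/13, 87/13); (-6, -4) → (-1, 2)

image vertices: (21/13, 40/13), (31/13, 64/13), (57/13, 219/26), (111/13, 87/13), (-1, 2)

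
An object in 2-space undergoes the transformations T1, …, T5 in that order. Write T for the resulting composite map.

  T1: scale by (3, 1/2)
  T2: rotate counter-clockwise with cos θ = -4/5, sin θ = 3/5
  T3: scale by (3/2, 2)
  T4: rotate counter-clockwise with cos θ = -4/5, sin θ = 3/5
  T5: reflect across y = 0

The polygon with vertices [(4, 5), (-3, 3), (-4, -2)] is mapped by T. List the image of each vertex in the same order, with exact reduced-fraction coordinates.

T1 scale by (3, 1/2): (4, 5) → (12, 5/2); (-3, 3) → (-9, 3/2); (-4, -2) → (-12, -1)
T2 rotate counter-clockwise with cos θ = -4/5, sin θ = 3/5: (12, 5/2) → (-111/10, 26/5); (-9, 3/2) → (63/10, -33/5); (-12, -1) → (51/5, -32/5)
T3 scale by (3/2, 2): (-111/10, 26/5) → (-333/20, 52/5); (63/10, -33/5) → (189/20, -66/5); (51/5, -32/5) → (153/10, -64/5)
T4 rotate counter-clockwise with cos θ = -4/5, sin θ = 3/5: (-333/20, 52/5) → (177/25, -1831/100); (189/20, -66/5) → (9/25, 1623/100); (153/10, -64/5) → (-114/25, 971/50)
T5 reflect across y = 0: (177/25, -1831/100) → (177/25, 1831/100); (9/25, 1623/100) → (9/25, -1623/100); (-114/25, 971/50) → (-114/25, -971/50)

image vertices: (177/25, 1831/100), (9/25, -1623/100), (-114/25, -971/50)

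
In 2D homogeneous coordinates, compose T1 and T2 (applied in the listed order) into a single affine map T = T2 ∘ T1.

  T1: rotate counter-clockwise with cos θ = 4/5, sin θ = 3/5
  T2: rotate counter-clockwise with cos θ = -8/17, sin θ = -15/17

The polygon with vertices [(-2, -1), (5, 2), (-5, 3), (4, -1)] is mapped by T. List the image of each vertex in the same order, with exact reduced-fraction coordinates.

T1 rotate counter-clockwise with cos θ = 4/5, sin θ = 3/5: (-2, -1) → (-1, -2); (5, 2) → (14/5, 23/5); (-5, 3) → (-29/5, -3/5); (4, -1) → (19/5, 8/5)
T2 rotate counter-clockwise with cos θ = -8/17, sin θ = -15/17: (-1, -2) → (-22/17, 31/17); (14/5, 23/5) → (233/85, -394/85); (-29/5, -3/5) → (11/5, 27/5); (19/5, 8/5) → (-32/85, -349/85)

image vertices: (-22/17, 31/17), (233/85, -394/85), (11/5, 27/5), (-32/85, -349/85)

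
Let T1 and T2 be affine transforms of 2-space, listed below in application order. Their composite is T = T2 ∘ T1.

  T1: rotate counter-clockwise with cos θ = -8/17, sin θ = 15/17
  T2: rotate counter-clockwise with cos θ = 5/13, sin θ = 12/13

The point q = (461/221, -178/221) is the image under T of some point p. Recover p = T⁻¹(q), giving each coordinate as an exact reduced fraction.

T1 = [-8/17 -15/17 0; 15/17 -8/17 0; 0 0 1]
T2·T1 = [-220/221 21/221 0; -21/221 -220/221 0; 0 0 1]
det M = 1; M⁻¹ = [-220/221 -21/221 0; 21/221 -220/221 0; 0 0 1]
M⁻¹ · (461/221, -178/221)ᵀ = (-2, 1)ᵀ

p = (-2, 1)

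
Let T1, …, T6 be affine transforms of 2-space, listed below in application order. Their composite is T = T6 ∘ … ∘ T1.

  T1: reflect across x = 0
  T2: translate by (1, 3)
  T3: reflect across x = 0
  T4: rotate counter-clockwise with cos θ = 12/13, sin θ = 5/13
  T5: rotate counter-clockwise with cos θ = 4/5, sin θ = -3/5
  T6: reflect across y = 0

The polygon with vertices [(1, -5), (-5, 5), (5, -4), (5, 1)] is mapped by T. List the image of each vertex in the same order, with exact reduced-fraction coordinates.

T1 reflect across x = 0: (1, -5) → (-1, -5); (-5, 5) → (5, 5); (5, -4) → (-5, -4); (5, 1) → (-5, 1)
T2 translate by (1, 3): (-1, -5) → (0, -2); (5, 5) → (6, 8); (-5, -4) → (-4, -1); (-5, 1) → (-4, 4)
T3 reflect across x = 0: (0, -2) → (0, -2); (6, 8) → (-6, 8); (-4, -1) → (4, -1); (-4, 4) → (4, 4)
T4 rotate counter-clockwise with cos θ = 12/13, sin θ = 5/13: (0, -2) → (10/13, -24/13); (-6, 8) → (-112/13, 66/13); (4, -1) → (53/13, 8/13); (4, 4) → (28/13, 68/13)
T5 rotate counter-clockwise with cos θ = 4/5, sin θ = -3/5: (10/13, -24/13) → (-32/65, -126/65); (-112/13, 66/13) → (-50/13, 120/13); (53/13, 8/13) → (236/65, -127/65); (28/13, 68/13) → (316/65, 188/65)
T6 reflect across y = 0: (-32/65, -126/65) → (-32/65, 126/65); (-50/13, 120/13) → (-50/13, -120/13); (236/65, -127/65) → (236/65, 127/65); (316/65, 188/65) → (316/65, -188/65)

image vertices: (-32/65, 126/65), (-50/13, -120/13), (236/65, 127/65), (316/65, -188/65)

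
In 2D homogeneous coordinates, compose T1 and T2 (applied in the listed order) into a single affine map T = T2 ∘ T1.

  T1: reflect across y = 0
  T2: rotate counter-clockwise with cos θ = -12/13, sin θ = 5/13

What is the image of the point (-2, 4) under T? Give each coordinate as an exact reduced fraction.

T(p) = (44/13, 38/13)

T1 reflect across y = 0: (-2, 4) → (-2, -4)
T2 rotate counter-clockwise with cos θ = -12/13, sin θ = 5/13: (-2, -4) → (44/13, 38/13)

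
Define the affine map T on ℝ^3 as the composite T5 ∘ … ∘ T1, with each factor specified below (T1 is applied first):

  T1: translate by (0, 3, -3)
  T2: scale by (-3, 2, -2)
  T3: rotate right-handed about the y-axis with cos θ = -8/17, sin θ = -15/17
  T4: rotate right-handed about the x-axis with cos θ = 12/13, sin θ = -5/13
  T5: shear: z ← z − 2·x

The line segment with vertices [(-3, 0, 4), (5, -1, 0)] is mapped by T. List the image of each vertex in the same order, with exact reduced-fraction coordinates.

image vertices: (-42/17, 1979/221, 2394/221), (30/17, -549/221, -4396/221)

T1 translate by (0, 3, -3): (-3, 0, 4) → (-3, 3, 1); (5, -1, 0) → (5, 2, -3)
T2 scale by (-3, 2, -2): (-3, 3, 1) → (9, 6, -2); (5, 2, -3) → (-15, 4, 6)
T3 rotate right-handed about the y-axis with cos θ = -8/17, sin θ = -15/17: (9, 6, -2) → (-42/17, 6, 151/17); (-15, 4, 6) → (30/17, 4, -273/17)
T4 rotate right-handed about the x-axis with cos θ = 12/13, sin θ = -5/13: (-42/17, 6, 151/17) → (-42/17, 1979/221, 1302/221); (30/17, 4, -273/17) → (30/17, -549/221, -3616/221)
T5 shear: z ← z − 2·x: (-42/17, 1979/221, 1302/221) → (-42/17, 1979/221, 2394/221); (30/17, -549/221, -3616/221) → (30/17, -549/221, -4396/221)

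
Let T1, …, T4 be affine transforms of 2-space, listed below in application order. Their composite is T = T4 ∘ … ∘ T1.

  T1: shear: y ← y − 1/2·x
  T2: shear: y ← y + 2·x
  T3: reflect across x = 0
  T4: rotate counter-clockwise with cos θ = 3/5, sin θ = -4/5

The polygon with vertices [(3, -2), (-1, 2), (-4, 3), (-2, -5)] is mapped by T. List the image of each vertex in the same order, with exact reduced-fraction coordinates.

T1 shear: y ← y − 1/2·x: (3, -2) → (3, -7/2); (-1, 2) → (-1, 5/2); (-4, 3) → (-4, 5); (-2, -5) → (-2, -4)
T2 shear: y ← y + 2·x: (3, -7/2) → (3, 5/2); (-1, 5/2) → (-1, 1/2); (-4, 5) → (-4, -3); (-2, -4) → (-2, -8)
T3 reflect across x = 0: (3, 5/2) → (-3, 5/2); (-1, 1/2) → (1, 1/2); (-4, -3) → (4, -3); (-2, -8) → (2, -8)
T4 rotate counter-clockwise with cos θ = 3/5, sin θ = -4/5: (-3, 5/2) → (1/5, 39/10); (1, 1/2) → (1, -1/2); (4, -3) → (0, -5); (2, -8) → (-26/5, -32/5)

image vertices: (1/5, 39/10), (1, -1/2), (0, -5), (-26/5, -32/5)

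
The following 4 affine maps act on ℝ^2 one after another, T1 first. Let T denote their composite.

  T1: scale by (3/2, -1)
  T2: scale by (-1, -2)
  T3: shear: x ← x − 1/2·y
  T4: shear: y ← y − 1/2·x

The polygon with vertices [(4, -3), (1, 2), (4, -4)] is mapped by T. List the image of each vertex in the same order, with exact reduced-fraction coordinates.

image vertices: (-3, -9/2), (-7/2, 23/4), (-2, -7)

T1 scale by (3/2, -1): (4, -3) → (6, 3); (1, 2) → (3/2, -2); (4, -4) → (6, 4)
T2 scale by (-1, -2): (6, 3) → (-6, -6); (3/2, -2) → (-3/2, 4); (6, 4) → (-6, -8)
T3 shear: x ← x − 1/2·y: (-6, -6) → (-3, -6); (-3/2, 4) → (-7/2, 4); (-6, -8) → (-2, -8)
T4 shear: y ← y − 1/2·x: (-3, -6) → (-3, -9/2); (-7/2, 4) → (-7/2, 23/4); (-2, -8) → (-2, -7)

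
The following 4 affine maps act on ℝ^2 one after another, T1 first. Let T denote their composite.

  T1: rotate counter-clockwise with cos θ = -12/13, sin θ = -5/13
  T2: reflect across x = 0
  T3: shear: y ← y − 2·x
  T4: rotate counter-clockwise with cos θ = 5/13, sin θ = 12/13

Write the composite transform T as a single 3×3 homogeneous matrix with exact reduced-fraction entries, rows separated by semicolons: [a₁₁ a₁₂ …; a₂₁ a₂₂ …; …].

T = [408/169 -1/169 0; -1/169 -70/169 0; 0 0 1]

T1 = [-12/13 5/13 0; -5/13 -12/13 0; 0 0 1]
T2·T1 = [12/13 -5/13 0; -5/13 -12/13 0; 0 0 1]
T3·…·T1 = [12/13 -5/13 0; -29/13 -2/13 0; 0 0 1]
T4·…·T1 = [408/169 -1/169 0; -1/169 -70/169 0; 0 0 1]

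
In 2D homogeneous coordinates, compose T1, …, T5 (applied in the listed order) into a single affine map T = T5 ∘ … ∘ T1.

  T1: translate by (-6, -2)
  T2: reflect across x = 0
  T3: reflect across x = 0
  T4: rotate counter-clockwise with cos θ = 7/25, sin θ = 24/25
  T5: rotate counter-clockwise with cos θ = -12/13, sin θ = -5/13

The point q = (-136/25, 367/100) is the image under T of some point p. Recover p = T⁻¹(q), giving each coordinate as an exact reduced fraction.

p = (7/4, -3)

T1 = [1 0 -6; 0 1 -2; 0 0 1]
T2·T1 = [-1 0 6; 0 1 -2; 0 0 1]
T3·…·T1 = [1 0 -6; 0 1 -2; 0 0 1]
T4·…·T1 = [7/25 -24/25 6/25; 24/25 7/25 -158/25; 0 0 1]
T5·…·T1 = [36/325 323/325 -862/325; -323/325 36/325 1866/325; 0 0 1]
det M = 1; M⁻¹ = [36/325 -323/325 6; 323/325 36/325 2; 0 0 1]
M⁻¹ · (-136/25, 367/100)ᵀ = (7/4, -3)ᵀ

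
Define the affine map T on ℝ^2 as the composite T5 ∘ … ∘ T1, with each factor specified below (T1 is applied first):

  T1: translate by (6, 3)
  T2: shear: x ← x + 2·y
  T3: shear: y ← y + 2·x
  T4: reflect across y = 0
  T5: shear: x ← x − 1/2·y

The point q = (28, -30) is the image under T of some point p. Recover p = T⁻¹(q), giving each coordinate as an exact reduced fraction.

p = (-1, 1)

T1 = [1 0 6; 0 1 3; 0 0 1]
T2·T1 = [1 2 12; 0 1 3; 0 0 1]
T3·…·T1 = [1 2 12; 2 5 27; 0 0 1]
T4·…·T1 = [1 2 12; -2 -5 -27; 0 0 1]
T5·…·T1 = [2 9/2 51/2; -2 -5 -27; 0 0 1]
det M = -1; M⁻¹ = [5 9/2 -6; -2 -2 -3; 0 0 1]
M⁻¹ · (28, -30)ᵀ = (-1, 1)ᵀ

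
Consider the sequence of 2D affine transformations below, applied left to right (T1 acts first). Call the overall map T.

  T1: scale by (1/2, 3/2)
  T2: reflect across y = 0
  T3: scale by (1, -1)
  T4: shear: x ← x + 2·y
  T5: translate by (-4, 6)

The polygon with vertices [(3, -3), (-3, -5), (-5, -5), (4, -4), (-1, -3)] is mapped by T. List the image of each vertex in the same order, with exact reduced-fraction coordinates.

T1 scale by (1/2, 3/2): (3, -3) → (3/2, -9/2); (-3, -5) → (-3/2, -15/2); (-5, -5) → (-5/2, -15/2); (4, -4) → (2, -6); (-1, -3) → (-1/2, -9/2)
T2 reflect across y = 0: (3/2, -9/2) → (3/2, 9/2); (-3/2, -15/2) → (-3/2, 15/2); (-5/2, -15/2) → (-5/2, 15/2); (2, -6) → (2, 6); (-1/2, -9/2) → (-1/2, 9/2)
T3 scale by (1, -1): (3/2, 9/2) → (3/2, -9/2); (-3/2, 15/2) → (-3/2, -15/2); (-5/2, 15/2) → (-5/2, -15/2); (2, 6) → (2, -6); (-1/2, 9/2) → (-1/2, -9/2)
T4 shear: x ← x + 2·y: (3/2, -9/2) → (-15/2, -9/2); (-3/2, -15/2) → (-33/2, -15/2); (-5/2, -15/2) → (-35/2, -15/2); (2, -6) → (-10, -6); (-1/2, -9/2) → (-19/2, -9/2)
T5 translate by (-4, 6): (-15/2, -9/2) → (-23/2, 3/2); (-33/2, -15/2) → (-41/2, -3/2); (-35/2, -15/2) → (-43/2, -3/2); (-10, -6) → (-14, 0); (-19/2, -9/2) → (-27/2, 3/2)

image vertices: (-23/2, 3/2), (-41/2, -3/2), (-43/2, -3/2), (-14, 0), (-27/2, 3/2)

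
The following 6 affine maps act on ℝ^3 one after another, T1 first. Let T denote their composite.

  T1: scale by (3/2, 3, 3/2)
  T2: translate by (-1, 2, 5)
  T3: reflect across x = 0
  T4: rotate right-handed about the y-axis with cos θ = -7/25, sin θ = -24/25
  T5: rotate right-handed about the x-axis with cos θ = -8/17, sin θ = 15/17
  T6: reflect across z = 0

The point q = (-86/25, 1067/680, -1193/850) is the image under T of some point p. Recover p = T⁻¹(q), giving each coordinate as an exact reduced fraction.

p = (4/3, -1/2, -3/4)

T1 = [3/2 0 0 0; 0 3 0 0; 0 0 3/2 0; 0 0 0 1]
T2·T1 = [3/2 0 0 -1; 0 3 0 2; 0 0 3/2 5; 0 0 0 1]
T3·…·T1 = [-3/2 0 0 1; 0 3 0 2; 0 0 3/2 5; 0 0 0 1]
T4·…·T1 = [21/50 0 -36/25 -127/25; 0 3 0 2; -36/25 0 -21/50 -11/25; 0 0 0 1]
T5·…·T1 = [21/50 0 -36/25 -127/25; 108/85 -24/17 63/170 -47/85; 288/425 45/17 84/425 838/425; 0 0 0 1]
T6·…·T1 = [21/50 0 -36/25 -127/25; 108/85 -24/17 63/170 -47/85; -288/425 -45/17 -84/425 -838/425; 0 0 0 1]
det M = 27/4; M⁻¹ = [14/75 48/85 -128/425 2/3; 0 -8/51 -5/17 -2/3; -16/25 14/85 -112/1275 -10/3; 0 0 0 1]
M⁻¹ · (-86/25, 1067/680, -1193/850)ᵀ = (4/3, -1/2, -3/4)ᵀ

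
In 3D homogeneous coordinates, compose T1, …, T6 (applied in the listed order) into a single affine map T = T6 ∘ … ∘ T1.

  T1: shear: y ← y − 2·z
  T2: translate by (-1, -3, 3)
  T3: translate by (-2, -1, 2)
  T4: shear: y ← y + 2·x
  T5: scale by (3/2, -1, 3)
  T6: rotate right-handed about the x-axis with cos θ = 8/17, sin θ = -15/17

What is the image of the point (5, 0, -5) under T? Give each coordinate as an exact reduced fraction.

T(p) = (3, -80/17, 150/17)

T1 shear: y ← y − 2·z: (5, 0, -5) → (5, 10, -5)
T2 translate by (-1, -3, 3): (5, 10, -5) → (4, 7, -2)
T3 translate by (-2, -1, 2): (4, 7, -2) → (2, 6, 0)
T4 shear: y ← y + 2·x: (2, 6, 0) → (2, 10, 0)
T5 scale by (3/2, -1, 3): (2, 10, 0) → (3, -10, 0)
T6 rotate right-handed about the x-axis with cos θ = 8/17, sin θ = -15/17: (3, -10, 0) → (3, -80/17, 150/17)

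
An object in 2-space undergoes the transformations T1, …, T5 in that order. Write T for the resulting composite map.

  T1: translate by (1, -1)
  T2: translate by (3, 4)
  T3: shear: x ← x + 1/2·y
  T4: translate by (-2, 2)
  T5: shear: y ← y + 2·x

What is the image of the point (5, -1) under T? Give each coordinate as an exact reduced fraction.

T(p) = (8, 20)

T1 translate by (1, -1): (5, -1) → (6, -2)
T2 translate by (3, 4): (6, -2) → (9, 2)
T3 shear: x ← x + 1/2·y: (9, 2) → (10, 2)
T4 translate by (-2, 2): (10, 2) → (8, 4)
T5 shear: y ← y + 2·x: (8, 4) → (8, 20)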